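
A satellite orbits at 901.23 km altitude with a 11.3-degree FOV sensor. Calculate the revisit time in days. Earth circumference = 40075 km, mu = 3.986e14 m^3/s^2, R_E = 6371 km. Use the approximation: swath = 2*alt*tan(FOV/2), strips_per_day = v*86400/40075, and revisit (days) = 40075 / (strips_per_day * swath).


swath = 2*901.23*tan(0.0986111) = 178.3209 km
v = sqrt(mu/r) = 7403.4619 m/s = 7.4035 km/s
strips/day = v*86400/40075 = 7.4035*86400/40075 = 15.9615
coverage/day = strips * swath = 15.9615 * 178.3209 = 2846.2787 km
revisit = 40075 / 2846.2787 = 14.0798 days

14.0798 days


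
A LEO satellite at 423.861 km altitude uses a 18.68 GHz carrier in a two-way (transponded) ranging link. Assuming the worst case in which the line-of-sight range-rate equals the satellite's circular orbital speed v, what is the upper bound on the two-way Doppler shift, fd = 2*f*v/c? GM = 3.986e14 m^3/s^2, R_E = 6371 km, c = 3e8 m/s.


r = 6.794861e+06 m
v = sqrt(mu/r) = 7659.1109 m/s (worst-case radial velocity)
f = 18.68 GHz = 1.868e+10 Hz
fd = 2*f*v/c = 2*1.868e+10*7659.1109/3.0e+08
fd = 953814.6124 Hz

953814.6124 Hz


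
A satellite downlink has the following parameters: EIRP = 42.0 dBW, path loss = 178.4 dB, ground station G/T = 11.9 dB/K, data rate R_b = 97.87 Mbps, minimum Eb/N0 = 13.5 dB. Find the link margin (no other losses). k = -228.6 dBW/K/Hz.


C/N0 = EIRP - FSPL + G/T - k = 42.0 - 178.4 + 11.9 - (-228.6)
C/N0 = 104.1000 dB-Hz
R_b = 97.87 Mbps = 9.787e+07 bps -> 10*log10(R_b) = 79.9065 dB-Hz
Eb/N0 = C/N0 - 10*log10(R_b) = 104.1000 - 79.9065 = 24.1935 dB
Margin = Eb/N0 - Eb/N0_req = 24.1935 - 13.5 = 10.6935 dB (link closes)

10.6935 dB


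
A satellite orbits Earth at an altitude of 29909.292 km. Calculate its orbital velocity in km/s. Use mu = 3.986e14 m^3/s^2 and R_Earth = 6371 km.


r = R_E + alt = 6371.0 + 29909.292 = 36280.2920 km = 3.6280292e+07 m
v = sqrt(mu/r) = sqrt(3.986e14 / 3.6280292e+07) = 3314.6163 m/s = 3.3146 km/s

3.3146 km/s


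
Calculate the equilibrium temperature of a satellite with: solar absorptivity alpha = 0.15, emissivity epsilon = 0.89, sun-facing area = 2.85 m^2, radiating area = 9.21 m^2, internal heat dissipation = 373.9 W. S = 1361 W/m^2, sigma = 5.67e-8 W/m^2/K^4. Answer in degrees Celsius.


Numerator = alpha*S*A_sun + Q_int = 0.15*1361*2.85 + 373.9 = 955.7275 W
Denominator = eps*sigma*A_rad = 0.89*5.67e-8*9.21 = 4.6476423e-07 W/K^4
T^4 = 2.0563706e+09 K^4
T = 212.9489 K = -60.2011 C

-60.2011 degrees Celsius


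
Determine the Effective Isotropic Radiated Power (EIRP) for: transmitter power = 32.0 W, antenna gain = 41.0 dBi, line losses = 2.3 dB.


Pt = 32.0 W = 15.0515 dBW
EIRP = Pt_dBW + Gt - losses = 15.0515 + 41.0 - 2.3 = 53.7515 dBW

53.7515 dBW


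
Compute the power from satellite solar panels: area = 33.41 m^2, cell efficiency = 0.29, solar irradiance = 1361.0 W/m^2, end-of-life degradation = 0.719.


P = area * eta * S * degradation
P = 33.41 * 0.29 * 1361.0 * 0.719
P = 9481.1603 W

9481.1603 W


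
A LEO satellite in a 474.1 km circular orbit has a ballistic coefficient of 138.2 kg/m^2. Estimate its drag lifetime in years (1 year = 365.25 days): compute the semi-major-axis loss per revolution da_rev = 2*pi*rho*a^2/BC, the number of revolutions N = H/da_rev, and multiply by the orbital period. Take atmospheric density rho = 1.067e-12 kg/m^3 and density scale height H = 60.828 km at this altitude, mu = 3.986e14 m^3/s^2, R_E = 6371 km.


a = R_E + alt = 6845.1000 km = 6.8451e+06 m
da_rev = 2*pi*rho*a^2/BC = 2*pi*1.067e-12*(6.8451e+06)^2/138.2 = 2.272981 m per revolution
N = H/da_rev = 60828.0000 m / 2.272981 m = 26761.3303 revolutions
P = 2*pi*sqrt(a^3/mu) = 5636.1289 s
lifetime = N*P = 26761.3303 * 5636.1289 = 1.5083031e+08 s = 1745.7211 days
years = 1745.7211 / 365.25 = 4.7795 years

4.7795 years


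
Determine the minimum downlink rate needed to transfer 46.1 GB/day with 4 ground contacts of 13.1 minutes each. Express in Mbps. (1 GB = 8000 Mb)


total contact time = 4 * 13.1 * 60 = 3144.0000 s
data = 46.1 GB = 368800.0000 Mb
rate = 368800.0000 / 3144.0000 = 117.3028 Mbps

117.3028 Mbps


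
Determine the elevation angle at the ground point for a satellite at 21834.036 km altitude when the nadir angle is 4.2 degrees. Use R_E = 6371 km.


r = R_E + alt = 28205.0360 km
Law of sines in the satellite / Earth-center / ground-point triangle:
  sin(nadir)/R_E = sin(90 + el)/r  =>  cos(el) = (r/R_E)*sin(nadir)
cos(el) = (28205.0360 / 6371.0000) * sin(4.2 deg) = 0.3242326
el = arccos(0.3242326) = 71.0809 deg
(Earth-central angle = 90 - nadir - el = 14.7191 deg)

71.0809 degrees


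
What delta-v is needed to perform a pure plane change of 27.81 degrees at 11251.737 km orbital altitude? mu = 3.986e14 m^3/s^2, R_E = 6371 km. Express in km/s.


r = 17622.7370 km = 1.7622737e+07 m
V = sqrt(mu/r) = 4755.8918 m/s
di = 27.81 deg = 0.4853761 rad
dV = 2*V*sin(di/2) = 2*4755.8918*sin(0.242688)
dV = 2285.8029 m/s = 2.2858 km/s

2.2858 km/s


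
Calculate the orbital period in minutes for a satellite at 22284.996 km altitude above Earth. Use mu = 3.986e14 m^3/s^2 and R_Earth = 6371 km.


r = 28655.9960 km = 2.8655996e+07 m
T = 2*pi*sqrt(r^3/mu) = 2*pi*sqrt(2.3531333e+22 / 3.986e14)
T = 48276.3562 s = 804.6059 min

804.6059 minutes


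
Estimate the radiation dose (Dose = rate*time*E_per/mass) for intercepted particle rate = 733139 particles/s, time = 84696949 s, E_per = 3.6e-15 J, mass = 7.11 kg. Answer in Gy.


Total energy deposited = rate * time * E_per
  = 733139 * 84696949 * 3.6e-15 = 0.2235407 J
Dose = E_total / mass = 0.2235407 / 7.11
Dose = 0.03144032 Gy

0.0314 Gy


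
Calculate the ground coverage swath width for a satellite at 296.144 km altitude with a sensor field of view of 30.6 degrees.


FOV = 30.6 deg = 0.5340708 rad
swath = 2 * alt * tan(FOV/2) = 2 * 296.144 * tan(0.2670354)
swath = 2 * 296.144 * 0.273569
swath = 162.0317 km

162.0317 km


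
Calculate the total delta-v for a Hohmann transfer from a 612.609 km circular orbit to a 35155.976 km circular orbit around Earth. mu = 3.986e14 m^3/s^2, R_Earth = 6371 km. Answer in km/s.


r1 = 6983.6090 km = 6.983609e+06 m
r2 = 41526.9760 km = 4.1526976e+07 m
dv1 = sqrt(mu/r1)*(sqrt(2*r2/(r1+r2)) - 1) = 2330.4172 m/s
dv2 = sqrt(mu/r2)*(1 - sqrt(2*r1/(r1+r2))) = 1435.7397 m/s
total dv = |dv1| + |dv2| = 2330.4172 + 1435.7397 = 3766.1568 m/s = 3.7662 km/s

3.7662 km/s


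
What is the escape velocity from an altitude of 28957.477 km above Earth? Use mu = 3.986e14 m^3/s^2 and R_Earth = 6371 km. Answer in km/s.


r = 6371.0 + 28957.477 = 35328.4770 km = 3.5328477e+07 m
v_esc = sqrt(2*mu/r) = sqrt(2*3.986e14 / 3.5328477e+07)
v_esc = 4750.3016 m/s = 4.7503 km/s

4.7503 km/s


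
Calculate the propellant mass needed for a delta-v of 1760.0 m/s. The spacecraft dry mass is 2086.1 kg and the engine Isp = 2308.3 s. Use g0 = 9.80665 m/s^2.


ve = Isp * g0 = 2308.3 * 9.80665 = 22636.690195 m/s
mass ratio = exp(dv/ve) = exp(1760.0/22636.690195) = 1.08085228
m_prop = m_dry * (mr - 1) = 2086.1 * (1.08085228 - 1)
m_prop = 168.6660 kg

168.6660 kg


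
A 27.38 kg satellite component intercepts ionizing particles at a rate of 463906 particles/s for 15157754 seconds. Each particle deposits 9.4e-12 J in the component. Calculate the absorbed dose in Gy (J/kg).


Total energy deposited = rate * time * E_per
  = 463906 * 15157754 * 9.4e-12 = 66.0987 J
Dose = E_total / mass = 66.0987 / 27.38
Dose = 2.4141 Gy

2.4141 Gy


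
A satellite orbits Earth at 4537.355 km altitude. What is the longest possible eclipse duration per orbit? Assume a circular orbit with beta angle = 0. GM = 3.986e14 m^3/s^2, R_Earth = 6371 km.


r = 10908.3550 km
T = 188.9726 min
Eclipse fraction = arcsin(R_E/r)/pi = arcsin(6371.0000/10908.3550)/pi
= arcsin(0.5840477)/pi = 0.1985319
Eclipse duration = 0.1985319 * 188.9726 = 37.5171 min

37.5171 minutes


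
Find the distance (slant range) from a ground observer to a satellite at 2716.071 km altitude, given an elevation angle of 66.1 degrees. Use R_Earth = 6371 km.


h = 2716.071 km, el = 66.1 deg
d = -R_E*sin(el) + sqrt((R_E*sin(el))^2 + 2*R_E*h + h^2)
d = -6371.0000*sin(1.1537) + sqrt((6371.0000*0.914254)^2 + 2*6371.0000*2716.071 + 2716.071^2)
d = 2888.0653 km

2888.0653 km


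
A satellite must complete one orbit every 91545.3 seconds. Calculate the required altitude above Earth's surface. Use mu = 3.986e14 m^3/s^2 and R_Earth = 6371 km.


T = 91545.3 s
r = (mu*T^2/(4*pi^2))^(1/3) = (3.986e14 * 91545.3^2 / (4*pi^2))^(1/3)
r = 4.390189e+07 m = 43901.8903 km
alt = r - R_E = 43901.8903 - 6371 = 37530.8903 km

37530.8903 km


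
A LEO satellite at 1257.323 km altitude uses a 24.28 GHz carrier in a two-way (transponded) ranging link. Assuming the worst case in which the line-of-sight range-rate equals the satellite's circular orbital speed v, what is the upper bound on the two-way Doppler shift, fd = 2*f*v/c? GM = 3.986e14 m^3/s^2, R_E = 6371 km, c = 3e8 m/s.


r = 7.628323e+06 m
v = sqrt(mu/r) = 7228.5986 m/s (worst-case radial velocity)
f = 24.28 GHz = 2.428e+10 Hz
fd = 2*f*v/c = 2*2.428e+10*7228.5986/3.0e+08
fd = 1.1700692e+06 Hz

1.1701e+06 Hz


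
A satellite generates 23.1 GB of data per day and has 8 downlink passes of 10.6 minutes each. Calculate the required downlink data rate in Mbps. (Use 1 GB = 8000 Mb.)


total contact time = 8 * 10.6 * 60 = 5088.0000 s
data = 23.1 GB = 184800.0000 Mb
rate = 184800.0000 / 5088.0000 = 36.3208 Mbps

36.3208 Mbps


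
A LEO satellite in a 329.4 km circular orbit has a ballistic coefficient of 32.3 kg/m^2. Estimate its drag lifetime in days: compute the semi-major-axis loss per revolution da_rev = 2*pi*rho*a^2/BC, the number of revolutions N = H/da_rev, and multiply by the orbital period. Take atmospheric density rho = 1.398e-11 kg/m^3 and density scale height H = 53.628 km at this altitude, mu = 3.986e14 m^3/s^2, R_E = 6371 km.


a = R_E + alt = 6700.4000 km = 6.7004e+06 m
da_rev = 2*pi*rho*a^2/BC = 2*pi*1.398e-11*(6.7004e+06)^2/32.3 = 122.091654 m per revolution
N = H/da_rev = 53628.0000 m / 122.091654 m = 439.2438 revolutions
P = 2*pi*sqrt(a^3/mu) = 5458.3618 s
lifetime = N*P = 439.2438 * 5458.3618 = 2.3975515e+06 s = 27.7494 days

27.7494 days


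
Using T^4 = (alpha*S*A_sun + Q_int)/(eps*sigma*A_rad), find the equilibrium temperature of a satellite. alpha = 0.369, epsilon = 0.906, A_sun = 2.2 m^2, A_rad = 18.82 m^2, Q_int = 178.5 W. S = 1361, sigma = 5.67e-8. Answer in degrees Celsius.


Numerator = alpha*S*A_sun + Q_int = 0.369*1361*2.2 + 178.5 = 1283.3598 W
Denominator = eps*sigma*A_rad = 0.906*5.67e-8*18.82 = 9.6678716e-07 W/K^4
T^4 = 1.3274481e+09 K^4
T = 190.8773 K = -82.2727 C

-82.2727 degrees Celsius


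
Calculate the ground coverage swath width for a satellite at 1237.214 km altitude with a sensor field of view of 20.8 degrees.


FOV = 20.8 deg = 0.3630285 rad
swath = 2 * alt * tan(FOV/2) = 2 * 1237.214 * tan(0.1815142)
swath = 2 * 1237.214 * 0.1835343
swath = 454.1425 km

454.1425 km


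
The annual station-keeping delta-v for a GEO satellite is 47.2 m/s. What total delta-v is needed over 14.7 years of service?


dV = rate * years = 47.2 * 14.7
dV = 693.8400 m/s

693.8400 m/s


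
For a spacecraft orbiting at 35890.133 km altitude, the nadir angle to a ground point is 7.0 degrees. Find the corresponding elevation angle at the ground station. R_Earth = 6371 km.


r = R_E + alt = 42261.1330 km
Law of sines in the satellite / Earth-center / ground-point triangle:
  sin(nadir)/R_E = sin(90 + el)/r  =>  cos(el) = (r/R_E)*sin(nadir)
cos(el) = (42261.1330 / 6371.0000) * sin(7.0 deg) = 0.8084032
el = arccos(0.8084032) = 36.0598 deg
(Earth-central angle = 90 - nadir - el = 46.9402 deg)

36.0598 degrees


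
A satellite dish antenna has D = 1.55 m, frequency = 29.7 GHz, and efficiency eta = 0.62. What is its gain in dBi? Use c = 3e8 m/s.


lambda = c/f = 3e8 / 2.97e+10 = 0.01010101 m
G = eta*(pi*D/lambda)^2 = 0.62*(pi*1.55/0.01010101)^2
G = 144087.1398 (linear)
G = 10*log10(144087.1398) = 51.5863 dBi

51.5863 dBi


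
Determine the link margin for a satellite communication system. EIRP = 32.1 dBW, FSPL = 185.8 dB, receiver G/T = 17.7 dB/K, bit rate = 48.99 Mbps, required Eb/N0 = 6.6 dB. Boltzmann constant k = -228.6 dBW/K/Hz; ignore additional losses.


C/N0 = EIRP - FSPL + G/T - k = 32.1 - 185.8 + 17.7 - (-228.6)
C/N0 = 92.6000 dB-Hz
R_b = 48.99 Mbps = 4.899e+07 bps -> 10*log10(R_b) = 76.9011 dB-Hz
Eb/N0 = C/N0 - 10*log10(R_b) = 92.6000 - 76.9011 = 15.6989 dB
Margin = Eb/N0 - Eb/N0_req = 15.6989 - 6.6 = 9.0989 dB (link closes)

9.0989 dB


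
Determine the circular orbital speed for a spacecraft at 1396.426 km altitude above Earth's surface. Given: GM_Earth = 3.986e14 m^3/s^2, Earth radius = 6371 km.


r = R_E + alt = 6371.0 + 1396.426 = 7767.4260 km = 7.767426e+06 m
v = sqrt(mu/r) = sqrt(3.986e14 / 7.767426e+06) = 7163.5795 m/s = 7.1636 km/s

7.1636 km/s


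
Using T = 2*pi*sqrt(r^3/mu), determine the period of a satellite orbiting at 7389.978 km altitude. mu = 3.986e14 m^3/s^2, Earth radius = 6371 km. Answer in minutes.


r = 13760.9780 km = 1.3760978e+07 m
T = 2*pi*sqrt(r^3/mu) = 2*pi*sqrt(2.6058409e+21 / 3.986e14)
T = 16065.1643 s = 267.7527 min

267.7527 minutes


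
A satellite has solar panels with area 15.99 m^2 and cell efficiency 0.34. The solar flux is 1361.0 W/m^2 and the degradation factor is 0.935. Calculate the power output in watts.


P = area * eta * S * degradation
P = 15.99 * 0.34 * 1361.0 * 0.935
P = 6918.2638 W

6918.2638 W


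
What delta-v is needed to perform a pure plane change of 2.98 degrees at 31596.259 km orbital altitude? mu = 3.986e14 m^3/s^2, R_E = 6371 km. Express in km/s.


r = 37967.2590 km = 3.7967259e+07 m
V = sqrt(mu/r) = 3240.1419 m/s
di = 2.98 deg = 0.05201081 rad
dV = 2*V*sin(di/2) = 2*3240.1419*sin(0.02600541)
dV = 168.5034 m/s = 0.1685034 km/s

0.1685 km/s


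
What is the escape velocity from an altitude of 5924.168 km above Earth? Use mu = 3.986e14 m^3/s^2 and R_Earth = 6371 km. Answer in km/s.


r = 6371.0 + 5924.168 = 12295.1680 km = 1.2295168e+07 m
v_esc = sqrt(2*mu/r) = sqrt(2*3.986e14 / 1.2295168e+07)
v_esc = 8052.2344 m/s = 8.0522 km/s

8.0522 km/s


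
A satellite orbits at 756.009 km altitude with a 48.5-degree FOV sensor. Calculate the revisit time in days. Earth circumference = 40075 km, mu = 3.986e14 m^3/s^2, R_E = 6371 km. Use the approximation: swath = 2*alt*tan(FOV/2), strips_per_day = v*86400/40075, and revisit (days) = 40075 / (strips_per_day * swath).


swath = 2*756.009*tan(0.4232423) = 681.1144 km
v = sqrt(mu/r) = 7478.5085 m/s = 7.4785 km/s
strips/day = v*86400/40075 = 7.4785*86400/40075 = 16.1233
coverage/day = strips * swath = 16.1233 * 681.1144 = 10981.8446 km
revisit = 40075 / 10981.8446 = 3.6492 days

3.6492 days


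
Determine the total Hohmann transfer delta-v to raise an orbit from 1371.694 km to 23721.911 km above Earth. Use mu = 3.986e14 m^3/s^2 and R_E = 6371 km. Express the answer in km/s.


r1 = 7742.6940 km = 7.742694e+06 m
r2 = 30092.9110 km = 3.0092911e+07 m
dv1 = sqrt(mu/r1)*(sqrt(2*r2/(r1+r2)) - 1) = 1874.3796 m/s
dv2 = sqrt(mu/r2)*(1 - sqrt(2*r1/(r1+r2))) = 1311.1120 m/s
total dv = |dv1| + |dv2| = 1874.3796 + 1311.1120 = 3185.4916 m/s = 3.1855 km/s

3.1855 km/s


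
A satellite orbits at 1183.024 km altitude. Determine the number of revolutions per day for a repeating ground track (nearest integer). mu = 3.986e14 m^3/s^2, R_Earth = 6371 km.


r = 7.554024e+06 m
T = 2*pi*sqrt(r^3/mu) = 6533.9945 s = 108.8999 min
revs/day = 1440 / 108.8999 = 13.2232
Rounded: 13 revolutions per day

13 revolutions per day


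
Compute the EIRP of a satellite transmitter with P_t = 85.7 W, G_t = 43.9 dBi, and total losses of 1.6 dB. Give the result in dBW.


Pt = 85.7 W = 19.3298 dBW
EIRP = Pt_dBW + Gt - losses = 19.3298 + 43.9 - 1.6 = 61.6298 dBW

61.6298 dBW


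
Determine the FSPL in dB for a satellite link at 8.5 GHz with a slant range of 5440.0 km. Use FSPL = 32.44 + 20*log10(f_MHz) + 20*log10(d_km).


f = 8.5 GHz = 8500.0000 MHz
d = 5440.0 km
FSPL = 32.44 + 20*log10(8500.0000) + 20*log10(5440.0)
FSPL = 32.44 + 78.5884 + 74.7120
FSPL = 185.7404 dB

185.7404 dB


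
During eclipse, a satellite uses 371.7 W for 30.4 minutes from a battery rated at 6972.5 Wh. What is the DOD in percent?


E_used = P * t / 60 = 371.7 * 30.4 / 60 = 188.3280 Wh
DOD = E_used / E_total * 100 = 188.3280 / 6972.5 * 100
DOD = 2.7010 %

2.7010 %


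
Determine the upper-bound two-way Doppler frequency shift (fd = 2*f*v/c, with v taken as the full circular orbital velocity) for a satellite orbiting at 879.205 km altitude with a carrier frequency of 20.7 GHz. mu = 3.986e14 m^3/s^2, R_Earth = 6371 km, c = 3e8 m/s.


r = 7.250205e+06 m
v = sqrt(mu/r) = 7414.6986 m/s (worst-case radial velocity)
f = 20.7 GHz = 2.07e+10 Hz
fd = 2*f*v/c = 2*2.07e+10*7414.6986/3.0e+08
fd = 1.0232284e+06 Hz

1.0232e+06 Hz


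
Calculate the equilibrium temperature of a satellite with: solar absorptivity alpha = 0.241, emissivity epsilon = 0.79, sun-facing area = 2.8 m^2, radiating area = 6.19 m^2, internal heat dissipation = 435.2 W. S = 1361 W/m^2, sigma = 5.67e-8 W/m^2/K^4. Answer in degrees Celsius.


Numerator = alpha*S*A_sun + Q_int = 0.241*1361*2.8 + 435.2 = 1353.6028 W
Denominator = eps*sigma*A_rad = 0.79*5.67e-8*6.19 = 2.7726867e-07 W/K^4
T^4 = 4.8819176e+09 K^4
T = 264.3307 K = -8.8193 C

-8.8193 degrees Celsius


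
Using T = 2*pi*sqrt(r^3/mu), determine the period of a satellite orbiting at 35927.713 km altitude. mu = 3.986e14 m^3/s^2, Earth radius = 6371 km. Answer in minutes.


r = 42298.7130 km = 4.2298713e+07 m
T = 2*pi*sqrt(r^3/mu) = 2*pi*sqrt(7.5680059e+22 / 3.986e14)
T = 86576.8841 s = 1442.9481 min

1442.9481 minutes


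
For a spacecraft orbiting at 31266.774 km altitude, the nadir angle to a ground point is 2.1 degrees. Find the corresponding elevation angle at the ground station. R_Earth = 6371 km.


r = R_E + alt = 37637.7740 km
Law of sines in the satellite / Earth-center / ground-point triangle:
  sin(nadir)/R_E = sin(90 + el)/r  =>  cos(el) = (r/R_E)*sin(nadir)
cos(el) = (37637.7740 / 6371.0000) * sin(2.1 deg) = 0.216479
el = arccos(0.216479) = 77.4977 deg
(Earth-central angle = 90 - nadir - el = 10.4023 deg)

77.4977 degrees


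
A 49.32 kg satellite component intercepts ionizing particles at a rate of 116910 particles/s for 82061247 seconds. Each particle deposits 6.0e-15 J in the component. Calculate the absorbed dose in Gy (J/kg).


Total energy deposited = rate * time * E_per
  = 116910 * 82061247 * 6.0e-15 = 0.05756268 J
Dose = E_total / mass = 0.05756268 / 49.32
Dose = 0.001167127 Gy

0.0012 Gy


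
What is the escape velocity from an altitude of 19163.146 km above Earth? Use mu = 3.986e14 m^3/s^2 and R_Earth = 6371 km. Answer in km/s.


r = 6371.0 + 19163.146 = 25534.1460 km = 2.5534146e+07 m
v_esc = sqrt(2*mu/r) = sqrt(2*3.986e14 / 2.5534146e+07)
v_esc = 5587.5700 m/s = 5.5876 km/s

5.5876 km/s


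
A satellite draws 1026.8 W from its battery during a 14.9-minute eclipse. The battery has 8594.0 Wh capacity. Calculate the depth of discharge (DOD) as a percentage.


E_used = P * t / 60 = 1026.8 * 14.9 / 60 = 254.9887 Wh
DOD = E_used / E_total * 100 = 254.9887 / 8594.0 * 100
DOD = 2.9671 %

2.9671 %


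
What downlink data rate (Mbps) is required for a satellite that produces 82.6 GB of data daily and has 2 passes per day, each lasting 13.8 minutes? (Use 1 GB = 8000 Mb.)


total contact time = 2 * 13.8 * 60 = 1656.0000 s
data = 82.6 GB = 660800.0000 Mb
rate = 660800.0000 / 1656.0000 = 399.0338 Mbps

399.0338 Mbps


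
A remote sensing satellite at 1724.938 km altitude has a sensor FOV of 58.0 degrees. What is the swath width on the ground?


FOV = 58.0 deg = 1.0123 rad
swath = 2 * alt * tan(FOV/2) = 2 * 1724.938 * tan(0.5061455)
swath = 2 * 1724.938 * 0.5543091
swath = 1912.2975 km

1912.2975 km


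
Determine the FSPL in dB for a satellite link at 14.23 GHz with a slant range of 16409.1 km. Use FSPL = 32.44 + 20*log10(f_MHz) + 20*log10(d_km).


f = 14.23 GHz = 14230.0000 MHz
d = 16409.1 km
FSPL = 32.44 + 20*log10(14230.0000) + 20*log10(16409.1)
FSPL = 32.44 + 83.0641 + 84.3017
FSPL = 199.8058 dB

199.8058 dB


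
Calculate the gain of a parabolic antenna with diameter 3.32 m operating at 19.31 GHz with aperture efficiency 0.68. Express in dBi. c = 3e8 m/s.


lambda = c/f = 3e8 / 1.931e+10 = 0.01553599 m
G = eta*(pi*D/lambda)^2 = 0.68*(pi*3.32/0.01553599)^2
G = 306483.3342 (linear)
G = 10*log10(306483.3342) = 54.8641 dBi

54.8641 dBi


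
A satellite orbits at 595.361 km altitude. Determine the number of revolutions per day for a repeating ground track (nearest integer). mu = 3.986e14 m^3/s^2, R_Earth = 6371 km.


r = 6.966361e+06 m
T = 2*pi*sqrt(r^3/mu) = 5786.5563 s = 96.4426 min
revs/day = 1440 / 96.4426 = 14.9312
Rounded: 15 revolutions per day

15 revolutions per day


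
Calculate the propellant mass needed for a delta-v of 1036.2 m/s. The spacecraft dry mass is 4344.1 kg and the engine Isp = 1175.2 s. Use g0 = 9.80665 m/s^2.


ve = Isp * g0 = 1175.2 * 9.80665 = 11524.775080 m/s
mass ratio = exp(dv/ve) = exp(1036.2/11524.775080) = 1.09407652
m_prop = m_dry * (mr - 1) = 4344.1 * (1.09407652 - 1)
m_prop = 408.6778 kg

408.6778 kg


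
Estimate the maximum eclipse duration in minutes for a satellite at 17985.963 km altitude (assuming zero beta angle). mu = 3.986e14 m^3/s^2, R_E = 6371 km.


r = 24356.9630 km
T = 630.5139 min
Eclipse fraction = arcsin(R_E/r)/pi = arcsin(6371.0000/24356.9630)/pi
= arcsin(0.2615679)/pi = 0.08423954
Eclipse duration = 0.08423954 * 630.5139 = 53.1142 min

53.1142 minutes


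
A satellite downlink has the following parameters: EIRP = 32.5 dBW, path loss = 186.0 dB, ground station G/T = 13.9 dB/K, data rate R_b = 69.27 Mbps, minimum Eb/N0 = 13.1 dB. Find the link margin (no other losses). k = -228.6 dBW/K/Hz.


C/N0 = EIRP - FSPL + G/T - k = 32.5 - 186.0 + 13.9 - (-228.6)
C/N0 = 89.0000 dB-Hz
R_b = 69.27 Mbps = 6.927e+07 bps -> 10*log10(R_b) = 78.4055 dB-Hz
Eb/N0 = C/N0 - 10*log10(R_b) = 89.0000 - 78.4055 = 10.5945 dB
Margin = Eb/N0 - Eb/N0_req = 10.5945 - 13.1 = -2.5055 dB (negative margin: link does not close)

-2.5055 dB


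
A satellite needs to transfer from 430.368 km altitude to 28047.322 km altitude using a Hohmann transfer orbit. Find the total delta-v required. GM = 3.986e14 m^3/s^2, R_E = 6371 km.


r1 = 6801.3680 km = 6.801368e+06 m
r2 = 34418.3220 km = 3.4418322e+07 m
dv1 = sqrt(mu/r1)*(sqrt(2*r2/(r1+r2)) - 1) = 2237.5534 m/s
dv2 = sqrt(mu/r2)*(1 - sqrt(2*r1/(r1+r2))) = 1448.1477 m/s
total dv = |dv1| + |dv2| = 2237.5534 + 1448.1477 = 3685.7012 m/s = 3.6857 km/s

3.6857 km/s


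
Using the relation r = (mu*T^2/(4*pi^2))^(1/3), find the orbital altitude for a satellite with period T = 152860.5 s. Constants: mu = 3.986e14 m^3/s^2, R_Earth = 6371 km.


T = 152860.5 s
r = (mu*T^2/(4*pi^2))^(1/3) = (3.986e14 * 152860.5^2 / (4*pi^2))^(1/3)
r = 6.1790641e+07 m = 61790.6414 km
alt = r - R_E = 61790.6414 - 6371 = 55419.6414 km

55419.6414 km


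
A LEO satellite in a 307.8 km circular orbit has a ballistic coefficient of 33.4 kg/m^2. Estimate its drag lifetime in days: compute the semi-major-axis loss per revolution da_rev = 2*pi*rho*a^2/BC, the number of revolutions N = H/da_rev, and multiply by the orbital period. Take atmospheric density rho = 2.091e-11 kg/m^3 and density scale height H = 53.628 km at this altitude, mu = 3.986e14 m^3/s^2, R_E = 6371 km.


a = R_E + alt = 6678.8000 km = 6.6788e+06 m
da_rev = 2*pi*rho*a^2/BC = 2*pi*2.091e-11*(6.6788e+06)^2/33.4 = 175.462499 m per revolution
N = H/da_rev = 53628.0000 m / 175.462499 m = 305.6380 revolutions
P = 2*pi*sqrt(a^3/mu) = 5431.9890 s
lifetime = N*P = 305.6380 * 5431.9890 = 1.660222e+06 s = 19.2155 days

19.2155 days


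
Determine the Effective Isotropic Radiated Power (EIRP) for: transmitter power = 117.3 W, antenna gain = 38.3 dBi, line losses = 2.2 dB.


Pt = 117.3 W = 20.6930 dBW
EIRP = Pt_dBW + Gt - losses = 20.6930 + 38.3 - 2.2 = 56.7930 dBW

56.7930 dBW


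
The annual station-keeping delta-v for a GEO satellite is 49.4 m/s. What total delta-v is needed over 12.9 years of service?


dV = rate * years = 49.4 * 12.9
dV = 637.2600 m/s

637.2600 m/s


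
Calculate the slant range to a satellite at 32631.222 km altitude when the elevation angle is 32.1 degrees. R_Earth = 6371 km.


h = 32631.222 km, el = 32.1 deg
d = -R_E*sin(el) + sqrt((R_E*sin(el))^2 + 2*R_E*h + h^2)
d = -6371.0000*sin(0.5602507) + sqrt((6371.0000*0.5313986)^2 + 2*6371.0000*32631.222 + 32631.222^2)
d = 35241.4653 km

35241.4653 km


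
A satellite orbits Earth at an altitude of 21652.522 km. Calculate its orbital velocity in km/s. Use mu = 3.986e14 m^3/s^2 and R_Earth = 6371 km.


r = R_E + alt = 6371.0 + 21652.522 = 28023.5220 km = 2.8023522e+07 m
v = sqrt(mu/r) = sqrt(3.986e14 / 2.8023522e+07) = 3771.4407 m/s = 3.7714 km/s

3.7714 km/s


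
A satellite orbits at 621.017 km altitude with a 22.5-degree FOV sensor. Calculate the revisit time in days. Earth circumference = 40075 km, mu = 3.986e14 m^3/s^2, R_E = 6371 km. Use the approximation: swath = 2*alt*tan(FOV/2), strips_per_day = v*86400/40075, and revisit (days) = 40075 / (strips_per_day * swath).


swath = 2*621.017*tan(0.1963495) = 247.0559 km
v = sqrt(mu/r) = 7550.3557 m/s = 7.5504 km/s
strips/day = v*86400/40075 = 7.5504*86400/40075 = 16.2782
coverage/day = strips * swath = 16.2782 * 247.0559 = 4021.6372 km
revisit = 40075 / 4021.6372 = 9.9648 days

9.9648 days


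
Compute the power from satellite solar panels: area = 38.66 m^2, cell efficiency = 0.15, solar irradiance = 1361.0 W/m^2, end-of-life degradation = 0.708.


P = area * eta * S * degradation
P = 38.66 * 0.15 * 1361.0 * 0.708
P = 5587.8468 W

5587.8468 W


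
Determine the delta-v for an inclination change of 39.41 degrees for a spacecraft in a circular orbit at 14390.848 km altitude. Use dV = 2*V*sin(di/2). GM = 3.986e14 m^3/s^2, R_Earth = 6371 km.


r = 20761.8480 km = 2.0761848e+07 m
V = sqrt(mu/r) = 4381.6294 m/s
di = 39.41 deg = 0.6878343 rad
dV = 2*V*sin(di/2) = 2*4381.6294*sin(0.3439171)
dV = 2954.7730 m/s = 2.9548 km/s

2.9548 km/s


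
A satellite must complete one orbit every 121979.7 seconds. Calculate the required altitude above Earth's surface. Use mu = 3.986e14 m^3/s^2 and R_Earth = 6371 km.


T = 121979.7 s
r = (mu*T^2/(4*pi^2))^(1/3) = (3.986e14 * 121979.7^2 / (4*pi^2))^(1/3)
r = 5.3159909e+07 m = 53159.9087 km
alt = r - R_E = 53159.9087 - 6371 = 46788.9087 km

46788.9087 km


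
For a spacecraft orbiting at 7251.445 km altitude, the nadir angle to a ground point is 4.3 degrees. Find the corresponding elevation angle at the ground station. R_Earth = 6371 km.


r = R_E + alt = 13622.4450 km
Law of sines in the satellite / Earth-center / ground-point triangle:
  sin(nadir)/R_E = sin(90 + el)/r  =>  cos(el) = (r/R_E)*sin(nadir)
cos(el) = (13622.4450 / 6371.0000) * sin(4.3 deg) = 0.1603192
el = arccos(0.1603192) = 80.7746 deg
(Earth-central angle = 90 - nadir - el = 4.9254 deg)

80.7746 degrees


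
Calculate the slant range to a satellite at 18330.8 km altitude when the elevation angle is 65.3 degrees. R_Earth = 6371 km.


h = 18330.8 km, el = 65.3 deg
d = -R_E*sin(el) + sqrt((R_E*sin(el))^2 + 2*R_E*h + h^2)
d = -6371.0000*sin(1.1397) + sqrt((6371.0000*0.9085082)^2 + 2*6371.0000*18330.8 + 18330.8^2)
d = 18769.8147 km

18769.8147 km


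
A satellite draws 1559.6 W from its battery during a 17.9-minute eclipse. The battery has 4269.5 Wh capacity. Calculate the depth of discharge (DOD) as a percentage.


E_used = P * t / 60 = 1559.6 * 17.9 / 60 = 465.2807 Wh
DOD = E_used / E_total * 100 = 465.2807 / 4269.5 * 100
DOD = 10.8978 %

10.8978 %


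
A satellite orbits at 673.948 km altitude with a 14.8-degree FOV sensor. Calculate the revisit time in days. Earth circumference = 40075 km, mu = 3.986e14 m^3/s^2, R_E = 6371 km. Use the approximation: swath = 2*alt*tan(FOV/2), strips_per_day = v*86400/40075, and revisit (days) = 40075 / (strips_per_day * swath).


swath = 2*673.948*tan(0.1291544) = 175.0611 km
v = sqrt(mu/r) = 7521.9380 m/s = 7.5219 km/s
strips/day = v*86400/40075 = 7.5219*86400/40075 = 16.2170
coverage/day = strips * swath = 16.2170 * 175.0611 = 2838.9626 km
revisit = 40075 / 2838.9626 = 14.1161 days

14.1161 days


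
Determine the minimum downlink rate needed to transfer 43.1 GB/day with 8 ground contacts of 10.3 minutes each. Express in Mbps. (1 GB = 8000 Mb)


total contact time = 8 * 10.3 * 60 = 4944.0000 s
data = 43.1 GB = 344800.0000 Mb
rate = 344800.0000 / 4944.0000 = 69.7411 Mbps

69.7411 Mbps


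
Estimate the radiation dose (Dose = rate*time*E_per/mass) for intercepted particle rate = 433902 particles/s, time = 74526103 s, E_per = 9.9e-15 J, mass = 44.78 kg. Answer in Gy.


Total energy deposited = rate * time * E_per
  = 433902 * 74526103 * 9.9e-15 = 0.3201365 J
Dose = E_total / mass = 0.3201365 / 44.78
Dose = 0.007149097 Gy

0.0071 Gy


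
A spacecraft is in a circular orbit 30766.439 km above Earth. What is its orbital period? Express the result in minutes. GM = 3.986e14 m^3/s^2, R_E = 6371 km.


r = 37137.4390 km = 3.7137439e+07 m
T = 2*pi*sqrt(r^3/mu) = 2*pi*sqrt(5.1219561e+22 / 3.986e14)
T = 71224.4572 s = 1187.0743 min

1187.0743 minutes


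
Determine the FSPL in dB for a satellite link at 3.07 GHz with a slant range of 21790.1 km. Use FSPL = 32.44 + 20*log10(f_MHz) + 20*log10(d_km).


f = 3.07 GHz = 3070.0000 MHz
d = 21790.1 km
FSPL = 32.44 + 20*log10(3070.0000) + 20*log10(21790.1)
FSPL = 32.44 + 69.7428 + 86.7652
FSPL = 188.9480 dB

188.9480 dB


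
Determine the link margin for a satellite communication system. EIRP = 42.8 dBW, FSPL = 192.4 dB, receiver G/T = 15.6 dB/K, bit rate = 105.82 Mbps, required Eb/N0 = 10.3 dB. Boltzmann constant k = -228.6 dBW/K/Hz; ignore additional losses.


C/N0 = EIRP - FSPL + G/T - k = 42.8 - 192.4 + 15.6 - (-228.6)
C/N0 = 94.6000 dB-Hz
R_b = 105.82 Mbps = 1.0582e+08 bps -> 10*log10(R_b) = 80.2457 dB-Hz
Eb/N0 = C/N0 - 10*log10(R_b) = 94.6000 - 80.2457 = 14.3543 dB
Margin = Eb/N0 - Eb/N0_req = 14.3543 - 10.3 = 4.0543 dB (link closes)

4.0543 dB


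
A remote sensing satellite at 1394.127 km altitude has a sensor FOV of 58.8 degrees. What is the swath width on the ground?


FOV = 58.8 deg = 1.0263 rad
swath = 2 * alt * tan(FOV/2) = 2 * 1394.127 * tan(0.5131268)
swath = 2 * 1394.127 * 0.563471
swath = 1571.1004 km

1571.1004 km


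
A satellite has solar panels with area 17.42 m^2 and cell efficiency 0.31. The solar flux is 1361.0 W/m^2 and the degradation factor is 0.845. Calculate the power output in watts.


P = area * eta * S * degradation
P = 17.42 * 0.31 * 1361.0 * 0.845
P = 6210.4730 W

6210.4730 W


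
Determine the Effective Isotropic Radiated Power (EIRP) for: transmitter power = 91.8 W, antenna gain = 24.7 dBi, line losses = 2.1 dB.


Pt = 91.8 W = 19.6284 dBW
EIRP = Pt_dBW + Gt - losses = 19.6284 + 24.7 - 2.1 = 42.2284 dBW

42.2284 dBW


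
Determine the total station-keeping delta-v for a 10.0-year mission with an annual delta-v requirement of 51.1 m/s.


dV = rate * years = 51.1 * 10.0
dV = 511.0000 m/s

511.0000 m/s


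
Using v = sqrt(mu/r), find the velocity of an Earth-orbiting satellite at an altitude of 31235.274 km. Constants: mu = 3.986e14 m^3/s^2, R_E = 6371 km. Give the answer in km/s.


r = R_E + alt = 6371.0 + 31235.274 = 37606.2740 km = 3.7606274e+07 m
v = sqrt(mu/r) = sqrt(3.986e14 / 3.7606274e+07) = 3255.6559 m/s = 3.2557 km/s

3.2557 km/s


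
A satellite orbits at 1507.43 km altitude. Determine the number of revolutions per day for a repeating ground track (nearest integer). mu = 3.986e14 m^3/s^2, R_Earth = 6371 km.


r = 7.87843e+06 m
T = 2*pi*sqrt(r^3/mu) = 6959.3831 s = 115.9897 min
revs/day = 1440 / 115.9897 = 12.4149
Rounded: 12 revolutions per day

12 revolutions per day


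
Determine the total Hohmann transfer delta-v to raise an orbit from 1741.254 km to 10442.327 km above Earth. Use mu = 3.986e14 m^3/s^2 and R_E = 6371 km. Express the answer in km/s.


r1 = 8112.2540 km = 8.112254e+06 m
r2 = 16813.3270 km = 1.6813327e+07 m
dv1 = sqrt(mu/r1)*(sqrt(2*r2/(r1+r2)) - 1) = 1132.0619 m/s
dv2 = sqrt(mu/r2)*(1 - sqrt(2*r1/(r1+r2))) = 940.7203 m/s
total dv = |dv1| + |dv2| = 1132.0619 + 940.7203 = 2072.7822 m/s = 2.0728 km/s

2.0728 km/s


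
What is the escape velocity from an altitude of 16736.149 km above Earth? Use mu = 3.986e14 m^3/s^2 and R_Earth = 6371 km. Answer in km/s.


r = 6371.0 + 16736.149 = 23107.1490 km = 2.3107149e+07 m
v_esc = sqrt(2*mu/r) = sqrt(2*3.986e14 / 2.3107149e+07)
v_esc = 5873.6824 m/s = 5.8737 km/s

5.8737 km/s


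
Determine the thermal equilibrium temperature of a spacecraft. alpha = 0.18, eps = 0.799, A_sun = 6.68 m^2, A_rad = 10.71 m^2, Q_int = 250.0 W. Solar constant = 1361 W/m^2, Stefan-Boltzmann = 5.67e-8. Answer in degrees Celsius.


Numerator = alpha*S*A_sun + Q_int = 0.18*1361*6.68 + 250.0 = 1886.4664 W
Denominator = eps*sigma*A_rad = 0.799*5.67e-8*10.71 = 4.8519834e-07 W/K^4
T^4 = 3.8880314e+09 K^4
T = 249.7080 K = -23.4420 C

-23.4420 degrees Celsius


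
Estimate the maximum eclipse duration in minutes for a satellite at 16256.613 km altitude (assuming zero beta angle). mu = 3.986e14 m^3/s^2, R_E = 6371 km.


r = 22627.6130 km
T = 564.5704 min
Eclipse fraction = arcsin(R_E/r)/pi = arcsin(6371.0000/22627.6130)/pi
= arcsin(0.2815586)/pi = 0.0908514
Eclipse duration = 0.0908514 * 564.5704 = 51.2920 min

51.2920 minutes


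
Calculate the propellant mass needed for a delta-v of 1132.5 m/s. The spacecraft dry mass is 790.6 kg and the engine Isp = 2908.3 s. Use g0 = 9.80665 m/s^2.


ve = Isp * g0 = 2908.3 * 9.80665 = 28520.680195 m/s
mass ratio = exp(dv/ve) = exp(1132.5/28520.680195) = 1.04050693
m_prop = m_dry * (mr - 1) = 790.6 * (1.04050693 - 1)
m_prop = 32.0248 kg

32.0248 kg


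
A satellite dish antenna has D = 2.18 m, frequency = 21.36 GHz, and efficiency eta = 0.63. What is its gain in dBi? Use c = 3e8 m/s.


lambda = c/f = 3e8 / 2.136e+10 = 0.01404494 m
G = eta*(pi*D/lambda)^2 = 0.63*(pi*2.18/0.01404494)^2
G = 149800.5022 (linear)
G = 10*log10(149800.5022) = 51.7551 dBi

51.7551 dBi


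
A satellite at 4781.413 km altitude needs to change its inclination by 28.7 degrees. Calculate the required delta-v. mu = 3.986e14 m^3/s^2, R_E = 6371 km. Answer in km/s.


r = 11152.4130 km = 1.1152413e+07 m
V = sqrt(mu/r) = 5978.3898 m/s
di = 28.7 deg = 0.5009095 rad
dV = 2*V*sin(di/2) = 2*5978.3898*sin(0.2504547)
dV = 2963.4226 m/s = 2.9634 km/s

2.9634 km/s


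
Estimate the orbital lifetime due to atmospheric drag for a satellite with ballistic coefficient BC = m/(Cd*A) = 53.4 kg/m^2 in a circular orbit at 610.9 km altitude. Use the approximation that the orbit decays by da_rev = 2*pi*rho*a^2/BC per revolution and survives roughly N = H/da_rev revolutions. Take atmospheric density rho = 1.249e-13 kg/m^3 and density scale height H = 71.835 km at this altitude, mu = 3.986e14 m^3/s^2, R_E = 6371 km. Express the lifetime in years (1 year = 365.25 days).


a = R_E + alt = 6981.9000 km = 6.9819e+06 m
da_rev = 2*pi*rho*a^2/BC = 2*pi*1.249e-13*(6.9819e+06)^2/53.4 = 0.716387993 m per revolution
N = H/da_rev = 71835.0000 m / 0.716387993 m = 100273.8749 revolutions
P = 2*pi*sqrt(a^3/mu) = 5805.9282 s
lifetime = N*P = 100273.8749 * 5805.9282 = 5.8218291e+08 s = 6738.2282 days
years = 6738.2282 / 365.25 = 18.4483 years

18.4483 years


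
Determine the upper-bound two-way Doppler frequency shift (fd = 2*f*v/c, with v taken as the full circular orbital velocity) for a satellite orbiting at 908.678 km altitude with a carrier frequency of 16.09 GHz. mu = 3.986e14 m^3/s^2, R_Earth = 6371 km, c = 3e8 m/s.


r = 7.279678e+06 m
v = sqrt(mu/r) = 7399.6736 m/s (worst-case radial velocity)
f = 16.09 GHz = 1.609e+10 Hz
fd = 2*f*v/c = 2*1.609e+10*7399.6736/3.0e+08
fd = 793738.3195 Hz

793738.3195 Hz


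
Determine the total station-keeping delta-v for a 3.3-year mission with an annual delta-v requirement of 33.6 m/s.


dV = rate * years = 33.6 * 3.3
dV = 110.8800 m/s

110.8800 m/s


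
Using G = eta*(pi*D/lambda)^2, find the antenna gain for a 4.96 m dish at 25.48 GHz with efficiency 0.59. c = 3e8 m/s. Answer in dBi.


lambda = c/f = 3e8 / 2.548e+10 = 0.01177394 m
G = eta*(pi*D/lambda)^2 = 0.59*(pi*4.96/0.01177394)^2
G = 1.0334071e+06 (linear)
G = 10*log10(1.0334071e+06) = 60.1427 dBi

60.1427 dBi


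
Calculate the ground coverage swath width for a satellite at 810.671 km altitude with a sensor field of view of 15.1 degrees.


FOV = 15.1 deg = 0.2635447 rad
swath = 2 * alt * tan(FOV/2) = 2 * 810.671 * tan(0.1317724)
swath = 2 * 810.671 * 0.1325404
swath = 214.8933 km

214.8933 km


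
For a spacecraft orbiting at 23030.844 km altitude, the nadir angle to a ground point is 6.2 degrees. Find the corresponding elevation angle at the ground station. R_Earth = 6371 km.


r = R_E + alt = 29401.8440 km
Law of sines in the satellite / Earth-center / ground-point triangle:
  sin(nadir)/R_E = sin(90 + el)/r  =>  cos(el) = (r/R_E)*sin(nadir)
cos(el) = (29401.8440 / 6371.0000) * sin(6.2 deg) = 0.4984116
el = arccos(0.4984116) = 60.1050 deg
(Earth-central angle = 90 - nadir - el = 23.6950 deg)

60.1050 degrees


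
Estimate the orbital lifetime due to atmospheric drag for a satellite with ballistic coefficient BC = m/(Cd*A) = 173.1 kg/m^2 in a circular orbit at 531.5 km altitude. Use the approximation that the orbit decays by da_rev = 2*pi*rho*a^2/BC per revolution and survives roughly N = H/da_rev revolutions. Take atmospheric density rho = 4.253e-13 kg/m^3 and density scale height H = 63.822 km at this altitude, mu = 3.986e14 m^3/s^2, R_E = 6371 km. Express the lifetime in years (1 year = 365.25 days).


a = R_E + alt = 6902.5000 km = 6.9025e+06 m
da_rev = 2*pi*rho*a^2/BC = 2*pi*4.253e-13*(6.9025e+06)^2/173.1 = 0.735514119 m per revolution
N = H/da_rev = 63822.0000 m / 0.735514119 m = 86771.9577 revolutions
P = 2*pi*sqrt(a^3/mu) = 5707.1705 s
lifetime = N*P = 86771.9577 * 5707.1705 = 4.9522235e+08 s = 5731.7402 days
years = 5731.7402 / 365.25 = 15.6926 years

15.6926 years


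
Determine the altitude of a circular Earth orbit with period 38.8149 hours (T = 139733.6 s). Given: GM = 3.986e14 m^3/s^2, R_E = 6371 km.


T = 139733.6 s
r = (mu*T^2/(4*pi^2))^(1/3) = (3.986e14 * 139733.6^2 / (4*pi^2))^(1/3)
r = 5.820046e+07 m = 58200.4601 km
alt = r - R_E = 58200.4601 - 6371 = 51829.4601 km

51829.4601 km


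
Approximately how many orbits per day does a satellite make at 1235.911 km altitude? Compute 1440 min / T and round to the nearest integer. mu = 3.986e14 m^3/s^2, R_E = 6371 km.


r = 7.606911e+06 m
T = 2*pi*sqrt(r^3/mu) = 6602.7328 s = 110.0455 min
revs/day = 1440 / 110.0455 = 13.0855
Rounded: 13 revolutions per day

13 revolutions per day


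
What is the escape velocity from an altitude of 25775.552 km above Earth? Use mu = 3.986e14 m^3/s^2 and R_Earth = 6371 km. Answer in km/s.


r = 6371.0 + 25775.552 = 32146.5520 km = 3.2146552e+07 m
v_esc = sqrt(2*mu/r) = sqrt(2*3.986e14 / 3.2146552e+07)
v_esc = 4979.8521 m/s = 4.9799 km/s

4.9799 km/s


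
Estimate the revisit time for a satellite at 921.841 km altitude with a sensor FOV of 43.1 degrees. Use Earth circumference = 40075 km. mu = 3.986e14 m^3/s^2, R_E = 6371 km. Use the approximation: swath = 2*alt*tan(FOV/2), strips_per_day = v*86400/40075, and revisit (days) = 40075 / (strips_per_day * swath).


swath = 2*921.841*tan(0.3761185) = 728.1049 km
v = sqrt(mu/r) = 7392.9927 m/s = 7.3930 km/s
strips/day = v*86400/40075 = 7.3930*86400/40075 = 15.9390
coverage/day = strips * swath = 15.9390 * 728.1049 = 11605.2477 km
revisit = 40075 / 11605.2477 = 3.4532 days

3.4532 days


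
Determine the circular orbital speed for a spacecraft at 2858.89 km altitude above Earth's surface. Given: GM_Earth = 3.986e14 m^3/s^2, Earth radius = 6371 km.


r = R_E + alt = 6371.0 + 2858.89 = 9229.8900 km = 9.22989e+06 m
v = sqrt(mu/r) = sqrt(3.986e14 / 9.22989e+06) = 6571.5889 m/s = 6.5716 km/s

6.5716 km/s
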